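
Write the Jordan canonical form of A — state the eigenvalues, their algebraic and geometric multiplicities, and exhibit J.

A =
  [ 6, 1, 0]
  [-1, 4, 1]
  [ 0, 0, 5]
J_3(5)

The characteristic polynomial is
  det(x·I − A) = x^3 - 15*x^2 + 75*x - 125 = (x - 5)^3

Eigenvalues and multiplicities (the geometric multiplicity of λ is n − rank(A − λI), which equals the number of Jordan blocks for λ):
  λ = 5: algebraic multiplicity = 3, geometric multiplicity = 1

Determining the block sizes for each eigenvalue:
  λ = 5: one block (gm = 1), so the single block has size am = 3 → block sizes [3]

Assembling the blocks gives a Jordan form
J =
  [5, 1, 0]
  [0, 5, 1]
  [0, 0, 5]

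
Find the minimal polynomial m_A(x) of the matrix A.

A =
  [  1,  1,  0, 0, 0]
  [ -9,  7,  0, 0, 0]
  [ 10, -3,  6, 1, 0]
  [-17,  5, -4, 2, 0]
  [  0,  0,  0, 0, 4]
x^2 - 8*x + 16

The characteristic polynomial is χ_A(x) = (x - 4)^5, so the eigenvalues are known. The minimal polynomial is
  m_A(x) = Π_λ (x − λ)^{k_λ}
where k_λ is the size of the *largest* Jordan block for λ (equivalently, the smallest k with (A − λI)^k v = 0 for every generalised eigenvector v of λ).

  λ = 4: largest Jordan block has size 2, contributing (x − 4)^2

So m_A(x) = (x - 4)^2 = x^2 - 8*x + 16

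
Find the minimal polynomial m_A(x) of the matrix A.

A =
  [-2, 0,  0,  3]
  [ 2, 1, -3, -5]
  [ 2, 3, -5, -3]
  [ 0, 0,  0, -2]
x^2 + 4*x + 4

The characteristic polynomial is χ_A(x) = (x + 2)^4, so the eigenvalues are known. The minimal polynomial is
  m_A(x) = Π_λ (x − λ)^{k_λ}
where k_λ is the size of the *largest* Jordan block for λ (equivalently, the smallest k with (A − λI)^k v = 0 for every generalised eigenvector v of λ).

  λ = -2: largest Jordan block has size 2, contributing (x + 2)^2

So m_A(x) = (x + 2)^2 = x^2 + 4*x + 4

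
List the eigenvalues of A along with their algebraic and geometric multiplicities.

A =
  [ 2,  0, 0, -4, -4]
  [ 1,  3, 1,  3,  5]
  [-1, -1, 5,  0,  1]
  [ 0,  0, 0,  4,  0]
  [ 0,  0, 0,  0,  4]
λ = 2: alg = 1, geom = 1; λ = 4: alg = 4, geom = 2

Step 1 — factor the characteristic polynomial to read off the algebraic multiplicities:
  χ_A(x) = (x - 4)^4*(x - 2)

Step 2 — compute geometric multiplicities via the rank-nullity identity g(λ) = n − rank(A − λI):
  rank(A − (2)·I) = 4, so dim ker(A − (2)·I) = n − 4 = 1
  rank(A − (4)·I) = 3, so dim ker(A − (4)·I) = n − 3 = 2

Summary:
  λ = 2: algebraic multiplicity = 1, geometric multiplicity = 1
  λ = 4: algebraic multiplicity = 4, geometric multiplicity = 2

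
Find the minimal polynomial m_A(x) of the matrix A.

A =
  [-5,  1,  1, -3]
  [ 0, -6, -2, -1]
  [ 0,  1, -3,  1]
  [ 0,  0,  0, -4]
x^4 + 18*x^3 + 121*x^2 + 360*x + 400

The characteristic polynomial is χ_A(x) = (x + 4)^2*(x + 5)^2, so the eigenvalues are known. The minimal polynomial is
  m_A(x) = Π_λ (x − λ)^{k_λ}
where k_λ is the size of the *largest* Jordan block for λ (equivalently, the smallest k with (A − λI)^k v = 0 for every generalised eigenvector v of λ).

  λ = -5: largest Jordan block has size 2, contributing (x + 5)^2
  λ = -4: largest Jordan block has size 2, contributing (x + 4)^2

So m_A(x) = (x + 4)^2*(x + 5)^2 = x^4 + 18*x^3 + 121*x^2 + 360*x + 400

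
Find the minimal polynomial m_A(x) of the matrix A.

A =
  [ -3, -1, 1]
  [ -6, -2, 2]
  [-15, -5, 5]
x^2

The characteristic polynomial is χ_A(x) = x^3, so the eigenvalues are known. The minimal polynomial is
  m_A(x) = Π_λ (x − λ)^{k_λ}
where k_λ is the size of the *largest* Jordan block for λ (equivalently, the smallest k with (A − λI)^k v = 0 for every generalised eigenvector v of λ).

  λ = 0: largest Jordan block has size 2, contributing (x − 0)^2

So m_A(x) = x^2 = x^2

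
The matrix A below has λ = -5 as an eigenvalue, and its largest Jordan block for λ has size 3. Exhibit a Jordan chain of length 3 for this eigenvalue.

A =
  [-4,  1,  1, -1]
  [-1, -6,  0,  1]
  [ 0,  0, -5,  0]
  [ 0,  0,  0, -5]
A Jordan chain for λ = -5 of length 3:
v_1 = (1, -1, 0, 0)ᵀ
v_2 = (1, 0, 0, 0)ᵀ
v_3 = (0, 0, 1, 0)ᵀ

Let N = A − (-5)·I. We want v_3 with N^3 v_3 = 0 but N^2 v_3 ≠ 0; then v_{j-1} := N · v_j for j = 3, …, 2.

Pick v_3 = (0, 0, 1, 0)ᵀ.
Then v_2 = N · v_3 = (1, 0, 0, 0)ᵀ.
Then v_1 = N · v_2 = (1, -1, 0, 0)ᵀ.

Sanity check: (A − (-5)·I) v_1 = (0, 0, 0, 0)ᵀ = 0. ✓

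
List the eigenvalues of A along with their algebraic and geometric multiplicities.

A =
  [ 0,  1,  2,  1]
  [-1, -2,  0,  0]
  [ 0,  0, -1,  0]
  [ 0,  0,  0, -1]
λ = -1: alg = 4, geom = 2

Step 1 — factor the characteristic polynomial to read off the algebraic multiplicities:
  χ_A(x) = (x + 1)^4

Step 2 — compute geometric multiplicities via the rank-nullity identity g(λ) = n − rank(A − λI):
  rank(A − (-1)·I) = 2, so dim ker(A − (-1)·I) = n − 2 = 2

Summary:
  λ = -1: algebraic multiplicity = 4, geometric multiplicity = 2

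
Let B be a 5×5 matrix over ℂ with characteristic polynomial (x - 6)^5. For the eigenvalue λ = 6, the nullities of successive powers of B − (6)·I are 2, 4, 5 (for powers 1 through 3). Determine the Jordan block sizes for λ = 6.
Block sizes for λ = 6: [3, 2]

From the dimensions of kernels of powers, the number of Jordan blocks of size at least j is d_j − d_{j−1} where d_j = dim ker(N^j) (with d_0 = 0). Computing the differences gives [2, 2, 1].
The number of blocks of size exactly k is (#blocks of size ≥ k) − (#blocks of size ≥ k + 1), so the partition is: 1 block(s) of size 2, 1 block(s) of size 3.
In nonincreasing order the block sizes are [3, 2].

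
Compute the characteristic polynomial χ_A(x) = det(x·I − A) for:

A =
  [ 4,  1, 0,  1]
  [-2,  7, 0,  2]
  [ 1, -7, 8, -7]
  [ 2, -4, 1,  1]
x^4 - 20*x^3 + 150*x^2 - 500*x + 625

Expanding det(x·I − A) (e.g. by cofactor expansion or by noting that A is similar to its Jordan form J, which has the same characteristic polynomial as A) gives
  χ_A(x) = x^4 - 20*x^3 + 150*x^2 - 500*x + 625
which factors as (x - 5)^4. The eigenvalues (with algebraic multiplicities) are λ = 5 with multiplicity 4.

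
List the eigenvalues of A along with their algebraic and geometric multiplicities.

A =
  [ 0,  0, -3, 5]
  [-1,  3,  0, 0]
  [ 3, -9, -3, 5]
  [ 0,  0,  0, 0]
λ = 0: alg = 4, geom = 2

Step 1 — factor the characteristic polynomial to read off the algebraic multiplicities:
  χ_A(x) = x^4

Step 2 — compute geometric multiplicities via the rank-nullity identity g(λ) = n − rank(A − λI):
  rank(A − (0)·I) = 2, so dim ker(A − (0)·I) = n − 2 = 2

Summary:
  λ = 0: algebraic multiplicity = 4, geometric multiplicity = 2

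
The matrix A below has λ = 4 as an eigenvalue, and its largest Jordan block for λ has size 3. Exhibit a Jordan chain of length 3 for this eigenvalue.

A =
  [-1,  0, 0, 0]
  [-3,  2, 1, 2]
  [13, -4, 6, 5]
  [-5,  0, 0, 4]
A Jordan chain for λ = 4 of length 3:
v_1 = (0, 1, 2, 0)ᵀ
v_2 = (0, 2, 5, 0)ᵀ
v_3 = (0, 0, 0, 1)ᵀ

Let N = A − (4)·I. We want v_3 with N^3 v_3 = 0 but N^2 v_3 ≠ 0; then v_{j-1} := N · v_j for j = 3, …, 2.

Pick v_3 = (0, 0, 0, 1)ᵀ.
Then v_2 = N · v_3 = (0, 2, 5, 0)ᵀ.
Then v_1 = N · v_2 = (0, 1, 2, 0)ᵀ.

Sanity check: (A − (4)·I) v_1 = (0, 0, 0, 0)ᵀ = 0. ✓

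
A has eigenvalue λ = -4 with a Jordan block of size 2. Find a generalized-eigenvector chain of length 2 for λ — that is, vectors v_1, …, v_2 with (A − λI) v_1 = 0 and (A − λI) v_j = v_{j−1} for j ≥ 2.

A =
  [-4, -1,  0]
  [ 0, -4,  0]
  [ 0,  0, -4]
A Jordan chain for λ = -4 of length 2:
v_1 = (-1, 0, 0)ᵀ
v_2 = (0, 1, 0)ᵀ

Let N = A − (-4)·I. We want v_2 with N^2 v_2 = 0 but N^1 v_2 ≠ 0; then v_{j-1} := N · v_j for j = 2, …, 2.

Pick v_2 = (0, 1, 0)ᵀ.
Then v_1 = N · v_2 = (-1, 0, 0)ᵀ.

Sanity check: (A − (-4)·I) v_1 = (0, 0, 0)ᵀ = 0. ✓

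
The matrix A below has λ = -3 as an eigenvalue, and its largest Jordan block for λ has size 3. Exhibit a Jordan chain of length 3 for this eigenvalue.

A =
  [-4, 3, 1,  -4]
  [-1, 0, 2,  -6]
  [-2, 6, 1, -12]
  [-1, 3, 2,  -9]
A Jordan chain for λ = -3 of length 3:
v_1 = (1, 1, 2, 1)ᵀ
v_2 = (1, 2, 4, 2)ᵀ
v_3 = (0, 0, 1, 0)ᵀ

Let N = A − (-3)·I. We want v_3 with N^3 v_3 = 0 but N^2 v_3 ≠ 0; then v_{j-1} := N · v_j for j = 3, …, 2.

Pick v_3 = (0, 0, 1, 0)ᵀ.
Then v_2 = N · v_3 = (1, 2, 4, 2)ᵀ.
Then v_1 = N · v_2 = (1, 1, 2, 1)ᵀ.

Sanity check: (A − (-3)·I) v_1 = (0, 0, 0, 0)ᵀ = 0. ✓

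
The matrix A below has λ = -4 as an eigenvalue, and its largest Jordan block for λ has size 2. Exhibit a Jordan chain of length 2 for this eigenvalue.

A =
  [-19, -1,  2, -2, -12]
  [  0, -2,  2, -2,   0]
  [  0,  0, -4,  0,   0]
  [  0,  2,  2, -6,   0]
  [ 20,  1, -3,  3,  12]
A Jordan chain for λ = -4 of length 2:
v_1 = (-10, -10, 0, -10, 15)ᵀ
v_2 = (1, -5, 0, 0, 0)ᵀ

Let N = A − (-4)·I. We want v_2 with N^2 v_2 = 0 but N^1 v_2 ≠ 0; then v_{j-1} := N · v_j for j = 2, …, 2.

Pick v_2 = (1, -5, 0, 0, 0)ᵀ.
Then v_1 = N · v_2 = (-10, -10, 0, -10, 15)ᵀ.

Sanity check: (A − (-4)·I) v_1 = (0, 0, 0, 0, 0)ᵀ = 0. ✓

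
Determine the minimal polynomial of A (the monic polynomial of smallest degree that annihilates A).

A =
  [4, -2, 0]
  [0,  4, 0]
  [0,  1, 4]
x^2 - 8*x + 16

The characteristic polynomial is χ_A(x) = (x - 4)^3, so the eigenvalues are known. The minimal polynomial is
  m_A(x) = Π_λ (x − λ)^{k_λ}
where k_λ is the size of the *largest* Jordan block for λ (equivalently, the smallest k with (A − λI)^k v = 0 for every generalised eigenvector v of λ).

  λ = 4: largest Jordan block has size 2, contributing (x − 4)^2

So m_A(x) = (x - 4)^2 = x^2 - 8*x + 16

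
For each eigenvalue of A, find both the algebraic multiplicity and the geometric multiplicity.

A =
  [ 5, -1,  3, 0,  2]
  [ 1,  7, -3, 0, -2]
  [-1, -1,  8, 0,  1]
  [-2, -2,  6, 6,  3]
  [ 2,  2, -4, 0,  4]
λ = 6: alg = 5, geom = 2

Step 1 — factor the characteristic polynomial to read off the algebraic multiplicities:
  χ_A(x) = (x - 6)^5

Step 2 — compute geometric multiplicities via the rank-nullity identity g(λ) = n − rank(A − λI):
  rank(A − (6)·I) = 3, so dim ker(A − (6)·I) = n − 3 = 2

Summary:
  λ = 6: algebraic multiplicity = 5, geometric multiplicity = 2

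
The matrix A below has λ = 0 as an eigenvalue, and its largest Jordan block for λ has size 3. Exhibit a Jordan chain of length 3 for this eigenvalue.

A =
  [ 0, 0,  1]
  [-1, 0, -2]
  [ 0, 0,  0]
A Jordan chain for λ = 0 of length 3:
v_1 = (0, -1, 0)ᵀ
v_2 = (1, -2, 0)ᵀ
v_3 = (0, 0, 1)ᵀ

Let N = A − (0)·I. We want v_3 with N^3 v_3 = 0 but N^2 v_3 ≠ 0; then v_{j-1} := N · v_j for j = 3, …, 2.

Pick v_3 = (0, 0, 1)ᵀ.
Then v_2 = N · v_3 = (1, -2, 0)ᵀ.
Then v_1 = N · v_2 = (0, -1, 0)ᵀ.

Sanity check: (A − (0)·I) v_1 = (0, 0, 0)ᵀ = 0. ✓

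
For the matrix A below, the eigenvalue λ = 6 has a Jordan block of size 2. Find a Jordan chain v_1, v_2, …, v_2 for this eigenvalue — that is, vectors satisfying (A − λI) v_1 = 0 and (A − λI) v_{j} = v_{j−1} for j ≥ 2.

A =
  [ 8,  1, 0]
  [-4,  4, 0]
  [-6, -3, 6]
A Jordan chain for λ = 6 of length 2:
v_1 = (2, -4, -6)ᵀ
v_2 = (1, 0, 0)ᵀ

Let N = A − (6)·I. We want v_2 with N^2 v_2 = 0 but N^1 v_2 ≠ 0; then v_{j-1} := N · v_j for j = 2, …, 2.

Pick v_2 = (1, 0, 0)ᵀ.
Then v_1 = N · v_2 = (2, -4, -6)ᵀ.

Sanity check: (A − (6)·I) v_1 = (0, 0, 0)ᵀ = 0. ✓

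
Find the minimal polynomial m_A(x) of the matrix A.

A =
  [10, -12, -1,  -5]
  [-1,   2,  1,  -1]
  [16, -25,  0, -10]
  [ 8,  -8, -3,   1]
x^4 - 13*x^3 + 63*x^2 - 135*x + 108

The characteristic polynomial is χ_A(x) = (x - 4)*(x - 3)^3, so the eigenvalues are known. The minimal polynomial is
  m_A(x) = Π_λ (x − λ)^{k_λ}
where k_λ is the size of the *largest* Jordan block for λ (equivalently, the smallest k with (A − λI)^k v = 0 for every generalised eigenvector v of λ).

  λ = 3: largest Jordan block has size 3, contributing (x − 3)^3
  λ = 4: largest Jordan block has size 1, contributing (x − 4)

So m_A(x) = (x - 4)*(x - 3)^3 = x^4 - 13*x^3 + 63*x^2 - 135*x + 108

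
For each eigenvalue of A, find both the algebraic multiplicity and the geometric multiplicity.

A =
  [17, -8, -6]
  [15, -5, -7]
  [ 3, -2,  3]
λ = 5: alg = 3, geom = 1

Step 1 — factor the characteristic polynomial to read off the algebraic multiplicities:
  χ_A(x) = (x - 5)^3

Step 2 — compute geometric multiplicities via the rank-nullity identity g(λ) = n − rank(A − λI):
  rank(A − (5)·I) = 2, so dim ker(A − (5)·I) = n − 2 = 1

Summary:
  λ = 5: algebraic multiplicity = 3, geometric multiplicity = 1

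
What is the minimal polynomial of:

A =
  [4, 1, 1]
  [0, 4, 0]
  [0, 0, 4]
x^2 - 8*x + 16

The characteristic polynomial is χ_A(x) = (x - 4)^3, so the eigenvalues are known. The minimal polynomial is
  m_A(x) = Π_λ (x − λ)^{k_λ}
where k_λ is the size of the *largest* Jordan block for λ (equivalently, the smallest k with (A − λI)^k v = 0 for every generalised eigenvector v of λ).

  λ = 4: largest Jordan block has size 2, contributing (x − 4)^2

So m_A(x) = (x - 4)^2 = x^2 - 8*x + 16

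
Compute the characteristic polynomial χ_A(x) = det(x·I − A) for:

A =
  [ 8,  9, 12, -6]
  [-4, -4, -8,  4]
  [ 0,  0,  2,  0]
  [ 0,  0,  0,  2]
x^4 - 8*x^3 + 24*x^2 - 32*x + 16

Expanding det(x·I − A) (e.g. by cofactor expansion or by noting that A is similar to its Jordan form J, which has the same characteristic polynomial as A) gives
  χ_A(x) = x^4 - 8*x^3 + 24*x^2 - 32*x + 16
which factors as (x - 2)^4. The eigenvalues (with algebraic multiplicities) are λ = 2 with multiplicity 4.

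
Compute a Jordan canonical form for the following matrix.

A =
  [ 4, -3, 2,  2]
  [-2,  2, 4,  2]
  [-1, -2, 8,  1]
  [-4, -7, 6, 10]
J_2(6) ⊕ J_2(6)

The characteristic polynomial is
  det(x·I − A) = x^4 - 24*x^3 + 216*x^2 - 864*x + 1296 = (x - 6)^4

Eigenvalues and multiplicities (the geometric multiplicity of λ is n − rank(A − λI), which equals the number of Jordan blocks for λ):
  λ = 6: algebraic multiplicity = 4, geometric multiplicity = 2

Determining the block sizes for each eigenvalue:
  λ = 6: with am = 4 and gm = 2, the partition is not yet determined (e.g. several partitions of 4 into 2 parts exist). Let N = A − (6)·I. Computing rank(N^1) = 2, rank(N^2) = 0; the number of blocks of size ≥ j is rank(N^{j−1}) − rank(N^j), giving [2, 2]. So we have 2 block(s) of size 2 → block sizes [2, 2]

Assembling the blocks gives a Jordan form
J =
  [6, 1, 0, 0]
  [0, 6, 0, 0]
  [0, 0, 6, 1]
  [0, 0, 0, 6]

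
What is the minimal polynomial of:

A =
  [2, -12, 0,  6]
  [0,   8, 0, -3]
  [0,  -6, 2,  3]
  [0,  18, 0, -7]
x^2 - x - 2

The characteristic polynomial is χ_A(x) = (x - 2)^3*(x + 1), so the eigenvalues are known. The minimal polynomial is
  m_A(x) = Π_λ (x − λ)^{k_λ}
where k_λ is the size of the *largest* Jordan block for λ (equivalently, the smallest k with (A − λI)^k v = 0 for every generalised eigenvector v of λ).

  λ = -1: largest Jordan block has size 1, contributing (x + 1)
  λ = 2: largest Jordan block has size 1, contributing (x − 2)

So m_A(x) = (x - 2)*(x + 1) = x^2 - x - 2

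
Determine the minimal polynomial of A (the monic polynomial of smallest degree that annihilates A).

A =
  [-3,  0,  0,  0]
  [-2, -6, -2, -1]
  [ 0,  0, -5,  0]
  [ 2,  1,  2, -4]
x^3 + 13*x^2 + 55*x + 75

The characteristic polynomial is χ_A(x) = (x + 3)*(x + 5)^3, so the eigenvalues are known. The minimal polynomial is
  m_A(x) = Π_λ (x − λ)^{k_λ}
where k_λ is the size of the *largest* Jordan block for λ (equivalently, the smallest k with (A − λI)^k v = 0 for every generalised eigenvector v of λ).

  λ = -5: largest Jordan block has size 2, contributing (x + 5)^2
  λ = -3: largest Jordan block has size 1, contributing (x + 3)

So m_A(x) = (x + 3)*(x + 5)^2 = x^3 + 13*x^2 + 55*x + 75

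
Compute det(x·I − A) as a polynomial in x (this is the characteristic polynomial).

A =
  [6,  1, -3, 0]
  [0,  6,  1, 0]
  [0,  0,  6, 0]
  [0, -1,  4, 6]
x^4 - 24*x^3 + 216*x^2 - 864*x + 1296

Expanding det(x·I − A) (e.g. by cofactor expansion or by noting that A is similar to its Jordan form J, which has the same characteristic polynomial as A) gives
  χ_A(x) = x^4 - 24*x^3 + 216*x^2 - 864*x + 1296
which factors as (x - 6)^4. The eigenvalues (with algebraic multiplicities) are λ = 6 with multiplicity 4.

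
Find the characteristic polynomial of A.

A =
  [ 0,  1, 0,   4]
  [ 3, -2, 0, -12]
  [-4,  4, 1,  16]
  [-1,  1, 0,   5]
x^4 - 4*x^3 + 6*x^2 - 4*x + 1

Expanding det(x·I − A) (e.g. by cofactor expansion or by noting that A is similar to its Jordan form J, which has the same characteristic polynomial as A) gives
  χ_A(x) = x^4 - 4*x^3 + 6*x^2 - 4*x + 1
which factors as (x - 1)^4. The eigenvalues (with algebraic multiplicities) are λ = 1 with multiplicity 4.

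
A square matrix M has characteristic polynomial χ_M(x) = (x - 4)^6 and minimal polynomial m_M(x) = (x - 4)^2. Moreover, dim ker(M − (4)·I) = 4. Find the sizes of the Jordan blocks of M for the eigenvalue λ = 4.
Block sizes for λ = 4: [2, 2, 1, 1]

Step 1 — from the characteristic polynomial, algebraic multiplicity of λ = 4 is 6. From dim ker(M − (4)·I) = 4, there are exactly 4 Jordan blocks for λ = 4.
Step 2 — from the minimal polynomial, the factor (x − 4)^2 tells us the largest block for λ = 4 has size 2.
Step 3 — with total size 6, 4 blocks, and largest block 2, the block sizes (in nonincreasing order) are [2, 2, 1, 1].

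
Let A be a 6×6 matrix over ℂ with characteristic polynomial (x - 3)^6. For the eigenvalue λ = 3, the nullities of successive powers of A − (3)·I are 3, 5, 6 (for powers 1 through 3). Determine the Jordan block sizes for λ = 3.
Block sizes for λ = 3: [3, 2, 1]

From the dimensions of kernels of powers, the number of Jordan blocks of size at least j is d_j − d_{j−1} where d_j = dim ker(N^j) (with d_0 = 0). Computing the differences gives [3, 2, 1].
The number of blocks of size exactly k is (#blocks of size ≥ k) − (#blocks of size ≥ k + 1), so the partition is: 1 block(s) of size 1, 1 block(s) of size 2, 1 block(s) of size 3.
In nonincreasing order the block sizes are [3, 2, 1].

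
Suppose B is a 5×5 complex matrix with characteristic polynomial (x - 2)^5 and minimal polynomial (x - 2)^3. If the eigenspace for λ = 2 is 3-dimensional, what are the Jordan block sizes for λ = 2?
Block sizes for λ = 2: [3, 1, 1]

Step 1 — from the characteristic polynomial, algebraic multiplicity of λ = 2 is 5. From dim ker(B − (2)·I) = 3, there are exactly 3 Jordan blocks for λ = 2.
Step 2 — from the minimal polynomial, the factor (x − 2)^3 tells us the largest block for λ = 2 has size 3.
Step 3 — with total size 5, 3 blocks, and largest block 3, the block sizes (in nonincreasing order) are [3, 1, 1].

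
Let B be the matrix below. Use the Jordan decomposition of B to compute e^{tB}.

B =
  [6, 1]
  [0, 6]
e^{tB} =
  [exp(6*t), t*exp(6*t)]
  [0, exp(6*t)]

Strategy: write B = P · J · P⁻¹ where J is a Jordan canonical form, so e^{tB} = P · e^{tJ} · P⁻¹, and e^{tJ} can be computed block-by-block.

B has Jordan form
J =
  [6, 1]
  [0, 6]
(up to reordering of blocks).

Per-block formulas:
  For a 2×2 Jordan block J_2(6): exp(t · J_2(6)) = e^(6t)·(I + t·N), where N is the 2×2 nilpotent shift.

After assembling e^{tJ} and conjugating by P, we get:

e^{tB} =
  [exp(6*t), t*exp(6*t)]
  [0, exp(6*t)]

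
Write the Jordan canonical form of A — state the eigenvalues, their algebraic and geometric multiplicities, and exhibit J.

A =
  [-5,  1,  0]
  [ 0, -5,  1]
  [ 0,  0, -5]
J_3(-5)

The characteristic polynomial is
  det(x·I − A) = x^3 + 15*x^2 + 75*x + 125 = (x + 5)^3

Eigenvalues and multiplicities (the geometric multiplicity of λ is n − rank(A − λI), which equals the number of Jordan blocks for λ):
  λ = -5: algebraic multiplicity = 3, geometric multiplicity = 1

Determining the block sizes for each eigenvalue:
  λ = -5: one block (gm = 1), so the single block has size am = 3 → block sizes [3]

Assembling the blocks gives a Jordan form
J =
  [-5,  1,  0]
  [ 0, -5,  1]
  [ 0,  0, -5]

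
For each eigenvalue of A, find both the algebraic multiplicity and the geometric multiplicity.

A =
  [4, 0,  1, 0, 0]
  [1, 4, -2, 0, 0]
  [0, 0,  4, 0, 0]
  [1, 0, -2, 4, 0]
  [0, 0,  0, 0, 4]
λ = 4: alg = 5, geom = 3

Step 1 — factor the characteristic polynomial to read off the algebraic multiplicities:
  χ_A(x) = (x - 4)^5

Step 2 — compute geometric multiplicities via the rank-nullity identity g(λ) = n − rank(A − λI):
  rank(A − (4)·I) = 2, so dim ker(A − (4)·I) = n − 2 = 3

Summary:
  λ = 4: algebraic multiplicity = 5, geometric multiplicity = 3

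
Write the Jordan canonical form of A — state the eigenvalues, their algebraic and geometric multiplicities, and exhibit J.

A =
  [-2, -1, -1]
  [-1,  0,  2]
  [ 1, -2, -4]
J_3(-2)

The characteristic polynomial is
  det(x·I − A) = x^3 + 6*x^2 + 12*x + 8 = (x + 2)^3

Eigenvalues and multiplicities (the geometric multiplicity of λ is n − rank(A − λI), which equals the number of Jordan blocks for λ):
  λ = -2: algebraic multiplicity = 3, geometric multiplicity = 1

Determining the block sizes for each eigenvalue:
  λ = -2: one block (gm = 1), so the single block has size am = 3 → block sizes [3]

Assembling the blocks gives a Jordan form
J =
  [-2,  1,  0]
  [ 0, -2,  1]
  [ 0,  0, -2]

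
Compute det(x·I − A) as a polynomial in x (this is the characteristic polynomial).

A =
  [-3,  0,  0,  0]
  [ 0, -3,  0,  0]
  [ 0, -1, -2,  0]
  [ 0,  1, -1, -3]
x^4 + 11*x^3 + 45*x^2 + 81*x + 54

Expanding det(x·I − A) (e.g. by cofactor expansion or by noting that A is similar to its Jordan form J, which has the same characteristic polynomial as A) gives
  χ_A(x) = x^4 + 11*x^3 + 45*x^2 + 81*x + 54
which factors as (x + 2)*(x + 3)^3. The eigenvalues (with algebraic multiplicities) are λ = -3 with multiplicity 3, λ = -2 with multiplicity 1.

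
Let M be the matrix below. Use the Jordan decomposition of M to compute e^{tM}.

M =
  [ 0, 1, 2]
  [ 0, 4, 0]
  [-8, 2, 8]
e^{tM} =
  [-4*t*exp(4*t) + exp(4*t), t*exp(4*t), 2*t*exp(4*t)]
  [0, exp(4*t), 0]
  [-8*t*exp(4*t), 2*t*exp(4*t), 4*t*exp(4*t) + exp(4*t)]

Strategy: write M = P · J · P⁻¹ where J is a Jordan canonical form, so e^{tM} = P · e^{tJ} · P⁻¹, and e^{tJ} can be computed block-by-block.

M has Jordan form
J =
  [4, 1, 0]
  [0, 4, 0]
  [0, 0, 4]
(up to reordering of blocks).

Per-block formulas:
  For a 1×1 block at λ = 4: exp(t · [4]) = [e^(4t)].
  For a 2×2 Jordan block J_2(4): exp(t · J_2(4)) = e^(4t)·(I + t·N), where N is the 2×2 nilpotent shift.

After assembling e^{tJ} and conjugating by P, we get:

e^{tM} =
  [-4*t*exp(4*t) + exp(4*t), t*exp(4*t), 2*t*exp(4*t)]
  [0, exp(4*t), 0]
  [-8*t*exp(4*t), 2*t*exp(4*t), 4*t*exp(4*t) + exp(4*t)]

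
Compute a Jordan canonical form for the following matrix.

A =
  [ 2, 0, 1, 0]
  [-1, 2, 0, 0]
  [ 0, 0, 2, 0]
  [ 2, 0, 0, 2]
J_3(2) ⊕ J_1(2)

The characteristic polynomial is
  det(x·I − A) = x^4 - 8*x^3 + 24*x^2 - 32*x + 16 = (x - 2)^4

Eigenvalues and multiplicities (the geometric multiplicity of λ is n − rank(A − λI), which equals the number of Jordan blocks for λ):
  λ = 2: algebraic multiplicity = 4, geometric multiplicity = 2

Determining the block sizes for each eigenvalue:
  λ = 2: with am = 4 and gm = 2, the partition is not yet determined (e.g. several partitions of 4 into 2 parts exist). Let N = A − (2)·I. Computing rank(N^1) = 2, rank(N^2) = 1, rank(N^3) = 0; the number of blocks of size ≥ j is rank(N^{j−1}) − rank(N^j), giving [2, 1, 1]. So we have 1 block(s) of size 3, 1 block(s) of size 1 → block sizes [3, 1]

Assembling the blocks gives a Jordan form
J =
  [2, 1, 0, 0]
  [0, 2, 1, 0]
  [0, 0, 2, 0]
  [0, 0, 0, 2]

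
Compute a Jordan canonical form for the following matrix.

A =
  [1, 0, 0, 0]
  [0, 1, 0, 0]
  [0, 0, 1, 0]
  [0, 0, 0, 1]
J_1(1) ⊕ J_1(1) ⊕ J_1(1) ⊕ J_1(1)

The characteristic polynomial is
  det(x·I − A) = x^4 - 4*x^3 + 6*x^2 - 4*x + 1 = (x - 1)^4

Eigenvalues and multiplicities (the geometric multiplicity of λ is n − rank(A − λI), which equals the number of Jordan blocks for λ):
  λ = 1: algebraic multiplicity = 4, geometric multiplicity = 4

Determining the block sizes for each eigenvalue:
  λ = 1: gm = am = 4, so every block has size 1 → block sizes [1, 1, 1, 1]

Assembling the blocks gives a Jordan form
J =
  [1, 0, 0, 0]
  [0, 1, 0, 0]
  [0, 0, 1, 0]
  [0, 0, 0, 1]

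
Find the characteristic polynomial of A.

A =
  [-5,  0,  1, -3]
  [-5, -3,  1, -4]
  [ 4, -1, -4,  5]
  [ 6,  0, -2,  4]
x^4 + 8*x^3 + 24*x^2 + 32*x + 16

Expanding det(x·I − A) (e.g. by cofactor expansion or by noting that A is similar to its Jordan form J, which has the same characteristic polynomial as A) gives
  χ_A(x) = x^4 + 8*x^3 + 24*x^2 + 32*x + 16
which factors as (x + 2)^4. The eigenvalues (with algebraic multiplicities) are λ = -2 with multiplicity 4.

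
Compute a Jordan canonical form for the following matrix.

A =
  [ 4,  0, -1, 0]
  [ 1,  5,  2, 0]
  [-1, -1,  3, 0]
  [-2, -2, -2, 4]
J_3(4) ⊕ J_1(4)

The characteristic polynomial is
  det(x·I − A) = x^4 - 16*x^3 + 96*x^2 - 256*x + 256 = (x - 4)^4

Eigenvalues and multiplicities (the geometric multiplicity of λ is n − rank(A − λI), which equals the number of Jordan blocks for λ):
  λ = 4: algebraic multiplicity = 4, geometric multiplicity = 2

Determining the block sizes for each eigenvalue:
  λ = 4: with am = 4 and gm = 2, the partition is not yet determined (e.g. several partitions of 4 into 2 parts exist). Let N = A − (4)·I. Computing rank(N^1) = 2, rank(N^2) = 1, rank(N^3) = 0; the number of blocks of size ≥ j is rank(N^{j−1}) − rank(N^j), giving [2, 1, 1]. So we have 1 block(s) of size 3, 1 block(s) of size 1 → block sizes [3, 1]

Assembling the blocks gives a Jordan form
J =
  [4, 1, 0, 0]
  [0, 4, 1, 0]
  [0, 0, 4, 0]
  [0, 0, 0, 4]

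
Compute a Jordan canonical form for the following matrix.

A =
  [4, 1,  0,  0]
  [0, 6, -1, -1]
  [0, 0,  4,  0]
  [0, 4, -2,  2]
J_3(4) ⊕ J_1(4)

The characteristic polynomial is
  det(x·I − A) = x^4 - 16*x^3 + 96*x^2 - 256*x + 256 = (x - 4)^4

Eigenvalues and multiplicities (the geometric multiplicity of λ is n − rank(A − λI), which equals the number of Jordan blocks for λ):
  λ = 4: algebraic multiplicity = 4, geometric multiplicity = 2

Determining the block sizes for each eigenvalue:
  λ = 4: with am = 4 and gm = 2, the partition is not yet determined (e.g. several partitions of 4 into 2 parts exist). Let N = A − (4)·I. Computing rank(N^1) = 2, rank(N^2) = 1, rank(N^3) = 0; the number of blocks of size ≥ j is rank(N^{j−1}) − rank(N^j), giving [2, 1, 1]. So we have 1 block(s) of size 3, 1 block(s) of size 1 → block sizes [3, 1]

Assembling the blocks gives a Jordan form
J =
  [4, 1, 0, 0]
  [0, 4, 1, 0]
  [0, 0, 4, 0]
  [0, 0, 0, 4]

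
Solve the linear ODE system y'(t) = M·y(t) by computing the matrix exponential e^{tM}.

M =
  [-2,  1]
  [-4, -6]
e^{tM} =
  [2*t*exp(-4*t) + exp(-4*t), t*exp(-4*t)]
  [-4*t*exp(-4*t), -2*t*exp(-4*t) + exp(-4*t)]

Strategy: write M = P · J · P⁻¹ where J is a Jordan canonical form, so e^{tM} = P · e^{tJ} · P⁻¹, and e^{tJ} can be computed block-by-block.

M has Jordan form
J =
  [-4,  1]
  [ 0, -4]
(up to reordering of blocks).

Per-block formulas:
  For a 2×2 Jordan block J_2(-4): exp(t · J_2(-4)) = e^(-4t)·(I + t·N), where N is the 2×2 nilpotent shift.

After assembling e^{tJ} and conjugating by P, we get:

e^{tM} =
  [2*t*exp(-4*t) + exp(-4*t), t*exp(-4*t)]
  [-4*t*exp(-4*t), -2*t*exp(-4*t) + exp(-4*t)]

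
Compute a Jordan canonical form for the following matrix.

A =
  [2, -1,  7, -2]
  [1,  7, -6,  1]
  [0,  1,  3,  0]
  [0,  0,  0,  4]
J_3(4) ⊕ J_1(4)

The characteristic polynomial is
  det(x·I − A) = x^4 - 16*x^3 + 96*x^2 - 256*x + 256 = (x - 4)^4

Eigenvalues and multiplicities (the geometric multiplicity of λ is n − rank(A − λI), which equals the number of Jordan blocks for λ):
  λ = 4: algebraic multiplicity = 4, geometric multiplicity = 2

Determining the block sizes for each eigenvalue:
  λ = 4: with am = 4 and gm = 2, the partition is not yet determined (e.g. several partitions of 4 into 2 parts exist). Let N = A − (4)·I. Computing rank(N^1) = 2, rank(N^2) = 1, rank(N^3) = 0; the number of blocks of size ≥ j is rank(N^{j−1}) − rank(N^j), giving [2, 1, 1]. So we have 1 block(s) of size 3, 1 block(s) of size 1 → block sizes [3, 1]

Assembling the blocks gives a Jordan form
J =
  [4, 1, 0, 0]
  [0, 4, 1, 0]
  [0, 0, 4, 0]
  [0, 0, 0, 4]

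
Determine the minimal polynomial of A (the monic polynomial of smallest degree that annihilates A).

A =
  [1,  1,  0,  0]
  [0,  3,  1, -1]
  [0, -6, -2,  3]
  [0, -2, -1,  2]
x^3 - 3*x^2 + 3*x - 1

The characteristic polynomial is χ_A(x) = (x - 1)^4, so the eigenvalues are known. The minimal polynomial is
  m_A(x) = Π_λ (x − λ)^{k_λ}
where k_λ is the size of the *largest* Jordan block for λ (equivalently, the smallest k with (A − λI)^k v = 0 for every generalised eigenvector v of λ).

  λ = 1: largest Jordan block has size 3, contributing (x − 1)^3

So m_A(x) = (x - 1)^3 = x^3 - 3*x^2 + 3*x - 1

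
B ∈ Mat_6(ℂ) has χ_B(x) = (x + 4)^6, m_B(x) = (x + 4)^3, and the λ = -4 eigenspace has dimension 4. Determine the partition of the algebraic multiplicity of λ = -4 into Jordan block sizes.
Block sizes for λ = -4: [3, 1, 1, 1]

Step 1 — from the characteristic polynomial, algebraic multiplicity of λ = -4 is 6. From dim ker(B − (-4)·I) = 4, there are exactly 4 Jordan blocks for λ = -4.
Step 2 — from the minimal polynomial, the factor (x + 4)^3 tells us the largest block for λ = -4 has size 3.
Step 3 — with total size 6, 4 blocks, and largest block 3, the block sizes (in nonincreasing order) are [3, 1, 1, 1].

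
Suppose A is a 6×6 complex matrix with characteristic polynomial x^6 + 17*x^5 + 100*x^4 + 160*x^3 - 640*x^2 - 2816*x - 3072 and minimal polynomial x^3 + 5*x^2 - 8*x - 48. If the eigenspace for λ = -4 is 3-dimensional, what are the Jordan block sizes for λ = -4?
Block sizes for λ = -4: [2, 2, 1]

Step 1 — from the characteristic polynomial, algebraic multiplicity of λ = -4 is 5. From dim ker(A − (-4)·I) = 3, there are exactly 3 Jordan blocks for λ = -4.
Step 2 — from the minimal polynomial, the factor (x + 4)^2 tells us the largest block for λ = -4 has size 2.
Step 3 — with total size 5, 3 blocks, and largest block 2, the block sizes (in nonincreasing order) are [2, 2, 1].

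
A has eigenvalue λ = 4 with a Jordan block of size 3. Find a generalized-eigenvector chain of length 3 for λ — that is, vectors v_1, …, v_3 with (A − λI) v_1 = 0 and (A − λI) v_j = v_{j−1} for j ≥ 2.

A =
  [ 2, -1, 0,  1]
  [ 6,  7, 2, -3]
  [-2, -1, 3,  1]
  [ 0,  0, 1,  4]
A Jordan chain for λ = 4 of length 3:
v_1 = (-2, 2, 0, -2)ᵀ
v_2 = (-2, 6, -2, 0)ᵀ
v_3 = (1, 0, 0, 0)ᵀ

Let N = A − (4)·I. We want v_3 with N^3 v_3 = 0 but N^2 v_3 ≠ 0; then v_{j-1} := N · v_j for j = 3, …, 2.

Pick v_3 = (1, 0, 0, 0)ᵀ.
Then v_2 = N · v_3 = (-2, 6, -2, 0)ᵀ.
Then v_1 = N · v_2 = (-2, 2, 0, -2)ᵀ.

Sanity check: (A − (4)·I) v_1 = (0, 0, 0, 0)ᵀ = 0. ✓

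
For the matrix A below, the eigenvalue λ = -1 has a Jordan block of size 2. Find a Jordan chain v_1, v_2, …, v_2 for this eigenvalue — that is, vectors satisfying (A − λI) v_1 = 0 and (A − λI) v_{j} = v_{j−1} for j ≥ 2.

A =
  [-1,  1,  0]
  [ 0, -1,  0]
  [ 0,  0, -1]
A Jordan chain for λ = -1 of length 2:
v_1 = (1, 0, 0)ᵀ
v_2 = (0, 1, 0)ᵀ

Let N = A − (-1)·I. We want v_2 with N^2 v_2 = 0 but N^1 v_2 ≠ 0; then v_{j-1} := N · v_j for j = 2, …, 2.

Pick v_2 = (0, 1, 0)ᵀ.
Then v_1 = N · v_2 = (1, 0, 0)ᵀ.

Sanity check: (A − (-1)·I) v_1 = (0, 0, 0)ᵀ = 0. ✓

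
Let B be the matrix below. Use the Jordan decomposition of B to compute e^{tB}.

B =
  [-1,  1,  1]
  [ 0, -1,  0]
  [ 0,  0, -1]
e^{tB} =
  [exp(-t), t*exp(-t), t*exp(-t)]
  [0, exp(-t), 0]
  [0, 0, exp(-t)]

Strategy: write B = P · J · P⁻¹ where J is a Jordan canonical form, so e^{tB} = P · e^{tJ} · P⁻¹, and e^{tJ} can be computed block-by-block.

B has Jordan form
J =
  [-1,  1,  0]
  [ 0, -1,  0]
  [ 0,  0, -1]
(up to reordering of blocks).

Per-block formulas:
  For a 2×2 Jordan block J_2(-1): exp(t · J_2(-1)) = e^(-1t)·(I + t·N), where N is the 2×2 nilpotent shift.
  For a 1×1 block at λ = -1: exp(t · [-1]) = [e^(-1t)].

After assembling e^{tJ} and conjugating by P, we get:

e^{tB} =
  [exp(-t), t*exp(-t), t*exp(-t)]
  [0, exp(-t), 0]
  [0, 0, exp(-t)]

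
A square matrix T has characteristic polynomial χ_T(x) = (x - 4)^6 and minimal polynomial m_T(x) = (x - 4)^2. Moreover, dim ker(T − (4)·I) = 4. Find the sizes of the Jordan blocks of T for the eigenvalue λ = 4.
Block sizes for λ = 4: [2, 2, 1, 1]

Step 1 — from the characteristic polynomial, algebraic multiplicity of λ = 4 is 6. From dim ker(T − (4)·I) = 4, there are exactly 4 Jordan blocks for λ = 4.
Step 2 — from the minimal polynomial, the factor (x − 4)^2 tells us the largest block for λ = 4 has size 2.
Step 3 — with total size 6, 4 blocks, and largest block 2, the block sizes (in nonincreasing order) are [2, 2, 1, 1].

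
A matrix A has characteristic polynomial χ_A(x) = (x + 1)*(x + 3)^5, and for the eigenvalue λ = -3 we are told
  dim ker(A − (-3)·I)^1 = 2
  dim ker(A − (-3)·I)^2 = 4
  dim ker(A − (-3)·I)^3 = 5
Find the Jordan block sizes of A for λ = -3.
Block sizes for λ = -3: [3, 2]

From the dimensions of kernels of powers, the number of Jordan blocks of size at least j is d_j − d_{j−1} where d_j = dim ker(N^j) (with d_0 = 0). Computing the differences gives [2, 2, 1].
The number of blocks of size exactly k is (#blocks of size ≥ k) − (#blocks of size ≥ k + 1), so the partition is: 1 block(s) of size 2, 1 block(s) of size 3.
In nonincreasing order the block sizes are [3, 2].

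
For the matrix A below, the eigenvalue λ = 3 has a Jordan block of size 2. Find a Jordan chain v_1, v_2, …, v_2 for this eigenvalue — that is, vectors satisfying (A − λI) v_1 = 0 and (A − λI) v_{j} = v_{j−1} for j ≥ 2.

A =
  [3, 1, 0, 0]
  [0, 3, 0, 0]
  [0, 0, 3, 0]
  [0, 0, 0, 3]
A Jordan chain for λ = 3 of length 2:
v_1 = (1, 0, 0, 0)ᵀ
v_2 = (0, 1, 0, 0)ᵀ

Let N = A − (3)·I. We want v_2 with N^2 v_2 = 0 but N^1 v_2 ≠ 0; then v_{j-1} := N · v_j for j = 2, …, 2.

Pick v_2 = (0, 1, 0, 0)ᵀ.
Then v_1 = N · v_2 = (1, 0, 0, 0)ᵀ.

Sanity check: (A − (3)·I) v_1 = (0, 0, 0, 0)ᵀ = 0. ✓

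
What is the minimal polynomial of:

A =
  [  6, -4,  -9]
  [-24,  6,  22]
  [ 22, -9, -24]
x^3 + 12*x^2 + 48*x + 64

The characteristic polynomial is χ_A(x) = (x + 4)^3, so the eigenvalues are known. The minimal polynomial is
  m_A(x) = Π_λ (x − λ)^{k_λ}
where k_λ is the size of the *largest* Jordan block for λ (equivalently, the smallest k with (A − λI)^k v = 0 for every generalised eigenvector v of λ).

  λ = -4: largest Jordan block has size 3, contributing (x + 4)^3

So m_A(x) = (x + 4)^3 = x^3 + 12*x^2 + 48*x + 64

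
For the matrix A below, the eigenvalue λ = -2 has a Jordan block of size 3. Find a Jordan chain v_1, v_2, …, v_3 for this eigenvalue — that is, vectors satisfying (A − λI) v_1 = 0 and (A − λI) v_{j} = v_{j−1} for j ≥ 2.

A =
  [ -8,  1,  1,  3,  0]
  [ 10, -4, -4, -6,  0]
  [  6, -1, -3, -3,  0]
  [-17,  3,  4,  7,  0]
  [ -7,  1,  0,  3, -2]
A Jordan chain for λ = -2 of length 3:
v_1 = (1, -2, -1, 3, 1)ᵀ
v_2 = (-6, 10, 6, -17, -7)ᵀ
v_3 = (1, 0, 0, 0, 0)ᵀ

Let N = A − (-2)·I. We want v_3 with N^3 v_3 = 0 but N^2 v_3 ≠ 0; then v_{j-1} := N · v_j for j = 3, …, 2.

Pick v_3 = (1, 0, 0, 0, 0)ᵀ.
Then v_2 = N · v_3 = (-6, 10, 6, -17, -7)ᵀ.
Then v_1 = N · v_2 = (1, -2, -1, 3, 1)ᵀ.

Sanity check: (A − (-2)·I) v_1 = (0, 0, 0, 0, 0)ᵀ = 0. ✓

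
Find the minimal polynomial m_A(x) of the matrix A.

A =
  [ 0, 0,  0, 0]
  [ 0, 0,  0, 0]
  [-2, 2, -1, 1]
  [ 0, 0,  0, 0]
x^2 + x

The characteristic polynomial is χ_A(x) = x^3*(x + 1), so the eigenvalues are known. The minimal polynomial is
  m_A(x) = Π_λ (x − λ)^{k_λ}
where k_λ is the size of the *largest* Jordan block for λ (equivalently, the smallest k with (A − λI)^k v = 0 for every generalised eigenvector v of λ).

  λ = -1: largest Jordan block has size 1, contributing (x + 1)
  λ = 0: largest Jordan block has size 1, contributing (x − 0)

So m_A(x) = x*(x + 1) = x^2 + x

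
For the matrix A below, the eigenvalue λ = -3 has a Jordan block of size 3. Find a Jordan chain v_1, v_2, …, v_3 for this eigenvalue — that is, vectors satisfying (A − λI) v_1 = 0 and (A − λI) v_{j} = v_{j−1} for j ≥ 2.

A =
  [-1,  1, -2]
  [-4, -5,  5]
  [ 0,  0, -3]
A Jordan chain for λ = -3 of length 3:
v_1 = (1, -2, 0)ᵀ
v_2 = (-2, 5, 0)ᵀ
v_3 = (0, 0, 1)ᵀ

Let N = A − (-3)·I. We want v_3 with N^3 v_3 = 0 but N^2 v_3 ≠ 0; then v_{j-1} := N · v_j for j = 3, …, 2.

Pick v_3 = (0, 0, 1)ᵀ.
Then v_2 = N · v_3 = (-2, 5, 0)ᵀ.
Then v_1 = N · v_2 = (1, -2, 0)ᵀ.

Sanity check: (A − (-3)·I) v_1 = (0, 0, 0)ᵀ = 0. ✓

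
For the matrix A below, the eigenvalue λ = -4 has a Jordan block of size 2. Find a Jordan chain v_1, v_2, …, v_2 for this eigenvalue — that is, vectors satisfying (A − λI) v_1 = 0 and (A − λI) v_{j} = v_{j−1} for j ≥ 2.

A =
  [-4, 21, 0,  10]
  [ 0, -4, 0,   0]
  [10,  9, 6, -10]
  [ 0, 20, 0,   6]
A Jordan chain for λ = -4 of length 2:
v_1 = (-1, 0, 1, 0)ᵀ
v_2 = (3, -1, 0, 2)ᵀ

Let N = A − (-4)·I. We want v_2 with N^2 v_2 = 0 but N^1 v_2 ≠ 0; then v_{j-1} := N · v_j for j = 2, …, 2.

Pick v_2 = (3, -1, 0, 2)ᵀ.
Then v_1 = N · v_2 = (-1, 0, 1, 0)ᵀ.

Sanity check: (A − (-4)·I) v_1 = (0, 0, 0, 0)ᵀ = 0. ✓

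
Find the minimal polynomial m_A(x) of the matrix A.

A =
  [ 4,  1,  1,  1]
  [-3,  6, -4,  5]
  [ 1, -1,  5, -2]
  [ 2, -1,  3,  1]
x^2 - 8*x + 16

The characteristic polynomial is χ_A(x) = (x - 4)^4, so the eigenvalues are known. The minimal polynomial is
  m_A(x) = Π_λ (x − λ)^{k_λ}
where k_λ is the size of the *largest* Jordan block for λ (equivalently, the smallest k with (A − λI)^k v = 0 for every generalised eigenvector v of λ).

  λ = 4: largest Jordan block has size 2, contributing (x − 4)^2

So m_A(x) = (x - 4)^2 = x^2 - 8*x + 16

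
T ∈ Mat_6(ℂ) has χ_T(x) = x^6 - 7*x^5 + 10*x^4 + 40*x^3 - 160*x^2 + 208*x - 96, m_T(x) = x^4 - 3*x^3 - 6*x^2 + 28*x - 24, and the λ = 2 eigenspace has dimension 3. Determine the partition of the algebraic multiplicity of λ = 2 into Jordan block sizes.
Block sizes for λ = 2: [3, 1, 1]

Step 1 — from the characteristic polynomial, algebraic multiplicity of λ = 2 is 5. From dim ker(T − (2)·I) = 3, there are exactly 3 Jordan blocks for λ = 2.
Step 2 — from the minimal polynomial, the factor (x − 2)^3 tells us the largest block for λ = 2 has size 3.
Step 3 — with total size 5, 3 blocks, and largest block 3, the block sizes (in nonincreasing order) are [3, 1, 1].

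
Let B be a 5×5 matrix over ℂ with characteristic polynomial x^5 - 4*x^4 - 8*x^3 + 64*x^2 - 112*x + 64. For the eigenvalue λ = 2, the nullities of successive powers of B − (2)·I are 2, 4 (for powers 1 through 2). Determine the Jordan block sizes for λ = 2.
Block sizes for λ = 2: [2, 2]

From the dimensions of kernels of powers, the number of Jordan blocks of size at least j is d_j − d_{j−1} where d_j = dim ker(N^j) (with d_0 = 0). Computing the differences gives [2, 2].
The number of blocks of size exactly k is (#blocks of size ≥ k) − (#blocks of size ≥ k + 1), so the partition is: 2 block(s) of size 2.
In nonincreasing order the block sizes are [2, 2].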